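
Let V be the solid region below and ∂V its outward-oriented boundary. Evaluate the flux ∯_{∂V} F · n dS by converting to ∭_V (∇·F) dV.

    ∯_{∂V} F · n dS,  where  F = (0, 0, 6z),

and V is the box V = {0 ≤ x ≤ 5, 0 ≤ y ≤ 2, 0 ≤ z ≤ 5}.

By the divergence theorem,

    ∯_{∂V} F · n dS = ∭_V (∇ · F) dV.

Compute the divergence:
    ∇ · F = ∂F_x/∂x + ∂F_y/∂y + ∂F_z/∂z = 0 + 0 + 6 = 6.

V is a rectangular box, so dV = dx dy dz with 0 ≤ x ≤ 5, 0 ≤ y ≤ 2, 0 ≤ z ≤ 5.

Integrate (6) over V as an iterated integral:

    ∭_V (∇·F) dV = ∫_0^{5} ∫_0^{2} ∫_0^{5} (6) dz dy dx.

Inner (z from 0 to 5): 30.
Middle (y from 0 to 2): 60.
Outer (x from 0 to 5): 300.

Therefore ∯_{∂V} F · n dS = 300.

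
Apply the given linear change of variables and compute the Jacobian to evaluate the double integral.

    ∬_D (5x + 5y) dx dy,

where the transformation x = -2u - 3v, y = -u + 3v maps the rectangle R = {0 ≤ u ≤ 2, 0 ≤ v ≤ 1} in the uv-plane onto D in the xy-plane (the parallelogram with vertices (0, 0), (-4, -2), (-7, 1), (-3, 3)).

Compute the Jacobian determinant of (x, y) with respect to (u, v):

    ∂(x,y)/∂(u,v) = | -2  -3 | = (-2)(3) - (-3)(-1) = -9.
                   | -1  3 |

Its absolute value is |J| = 9 (the area scaling factor).

Substituting x = -2u - 3v, y = -u + 3v into the integrand,

    5x + 5y → -15u,

so the integral becomes

    ∬_R (-15u) · |J| du dv = ∫_0^2 ∫_0^1 (-135u) dv du.

Inner (v): -135u.
Outer (u): -270.

Therefore ∬_D (5x + 5y) dx dy = -270.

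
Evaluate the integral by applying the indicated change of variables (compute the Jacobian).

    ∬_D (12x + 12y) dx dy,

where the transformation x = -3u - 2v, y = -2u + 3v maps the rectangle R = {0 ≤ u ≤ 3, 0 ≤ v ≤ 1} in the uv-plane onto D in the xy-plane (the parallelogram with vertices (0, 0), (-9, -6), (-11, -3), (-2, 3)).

Compute the Jacobian determinant of (x, y) with respect to (u, v):

    ∂(x,y)/∂(u,v) = | -3  -2 | = (-3)(3) - (-2)(-2) = -13.
                   | -2  3 |

Its absolute value is |J| = 13 (the area scaling factor).

Substituting x = -3u - 2v, y = -2u + 3v into the integrand,

    12x + 12y → -60u + 12v,

so the integral becomes

    ∬_R (-60u + 12v) · |J| du dv = ∫_0^3 ∫_0^1 (-780u + 156v) dv du.

Inner (v): 78 - 780u.
Outer (u): -3276.

Therefore ∬_D (12x + 12y) dx dy = -3276.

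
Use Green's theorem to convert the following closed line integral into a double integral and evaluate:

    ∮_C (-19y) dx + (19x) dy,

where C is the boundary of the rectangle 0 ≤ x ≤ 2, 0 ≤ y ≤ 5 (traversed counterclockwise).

Green's theorem converts the closed line integral into a double integral over the enclosed region D:

    ∮_C P dx + Q dy = ∬_D (∂Q/∂x - ∂P/∂y) dA.

Here P = -19y, Q = 19x, so

    ∂Q/∂x = 19,    ∂P/∂y = -19,
    ∂Q/∂x - ∂P/∂y = 38.

D is the region 0 ≤ x ≤ 2, 0 ≤ y ≤ 5. Evaluating the double integral:

    ∬_D (38) dA = ∫_0^{2} ∫_0^{5} (38) dy dx.

Inner (y from 0 to 5): 190.
Outer (x from 0 to 2): 380.

Therefore ∮_C P dx + Q dy = 380.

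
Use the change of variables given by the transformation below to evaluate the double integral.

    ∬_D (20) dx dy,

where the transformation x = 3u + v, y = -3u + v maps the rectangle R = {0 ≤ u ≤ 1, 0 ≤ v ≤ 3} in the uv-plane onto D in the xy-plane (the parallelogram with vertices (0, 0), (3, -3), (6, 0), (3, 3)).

Compute the Jacobian determinant of (x, y) with respect to (u, v):

    ∂(x,y)/∂(u,v) = | 3  1 | = (3)(1) - (1)(-3) = 6.
                   | -3  1 |

Its absolute value is |J| = 6 (the area scaling factor).

Substituting x = 3u + v, y = -3u + v into the integrand,

    20 → 20,

so the integral becomes

    ∬_R (20) · |J| du dv = ∫_0^1 ∫_0^3 (120) dv du.

Inner (v): 360.
Outer (u): 360.

Therefore ∬_D (20) dx dy = 360.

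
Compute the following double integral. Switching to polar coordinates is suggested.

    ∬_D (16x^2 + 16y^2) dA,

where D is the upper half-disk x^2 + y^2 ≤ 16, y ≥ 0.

The region D is 0 ≤ r ≤ 4, 0 ≤ θ ≤ π in polar coordinates, where x = r cos(θ), y = r sin(θ), and dA = r dr dθ.

Under the substitution, the integrand becomes 16r^2, so

    ∬_D (16x^2 + 16y^2) dA = ∫_{0}^{π} ∫_{0}^{4} (16r^2) · r dr dθ.

Inner integral (in r): ∫_{0}^{4} (16r^2) · r dr = 1024.

Outer integral (in θ): ∫_{0}^{π} (1024) dθ = 1024π.

Therefore ∬_D (16x^2 + 16y^2) dA = 1024π.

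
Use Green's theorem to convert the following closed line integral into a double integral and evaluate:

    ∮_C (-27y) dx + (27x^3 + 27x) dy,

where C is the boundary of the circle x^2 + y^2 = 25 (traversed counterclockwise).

Green's theorem converts the closed line integral into a double integral over the enclosed region D:

    ∮_C P dx + Q dy = ∬_D (∂Q/∂x - ∂P/∂y) dA.

Here P = -27y, Q = 27x^3 + 27x, so

    ∂Q/∂x = 81x^2 + 27,    ∂P/∂y = -27,
    ∂Q/∂x - ∂P/∂y = 81x^2 + 54.

D is the region x^2 + y^2 ≤ 25. Evaluating the double integral:

In polar coordinates (x = r cos θ, y = r sin θ, dA = r dr dθ) the integrand becomes 81r^2cos(θ)^2 + 54, so

    ∬_D (81x^2 + 54) dA = ∫_0^{2π} ∫_0^{5} (81r^2cos(θ)^2 + 54) · r dr dθ.

Inner (r from 0 to 5): 50625cos(θ)^2/4 + 675.
Outer (θ from 0 to 2π): 56025π/4.

Therefore ∮_C P dx + Q dy = 56025π/4.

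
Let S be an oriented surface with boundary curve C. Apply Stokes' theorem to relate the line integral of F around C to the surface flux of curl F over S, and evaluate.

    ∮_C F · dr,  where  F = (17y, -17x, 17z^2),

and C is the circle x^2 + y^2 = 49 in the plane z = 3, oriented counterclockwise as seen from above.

Let S be the flat disk x^2 + y^2 ≤ 49 in the plane z = 3, with upward unit normal n̂ = ẑ. By Stokes' theorem,

    ∮_C F · dr = ∬_S (∇ × F) · n̂ dS = ∬_D (curl F)_z dA,

where D is the disk x^2 + y^2 ≤ 49.

Compute the curl of F = (17y, -17x, 17z^2):
    (∇ × F)_x = ∂F_z/∂y - ∂F_y/∂z = 0,
    (∇ × F)_y = ∂F_x/∂z - ∂F_z/∂x = 0,
    (∇ × F)_z = ∂F_y/∂x - ∂F_x/∂y = -34.

On z = 3, (curl F)_z = -34.

Convert to polar (x = r cos θ, y = r sin θ, dA = r dr dθ); the integrand becomes -34, so

    ∬_D (curl F)_z dA = ∫_0^{2π} ∫_0^{7} (-34) · r dr dθ.

Inner (r from 0 to 7): -833.
Outer (θ from 0 to 2π): -1666π.

Therefore ∮_C F · dr = -1666π.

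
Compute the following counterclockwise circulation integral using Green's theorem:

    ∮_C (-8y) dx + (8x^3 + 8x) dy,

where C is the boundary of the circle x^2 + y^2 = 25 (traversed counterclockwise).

Green's theorem converts the closed line integral into a double integral over the enclosed region D:

    ∮_C P dx + Q dy = ∬_D (∂Q/∂x - ∂P/∂y) dA.

Here P = -8y, Q = 8x^3 + 8x, so

    ∂Q/∂x = 24x^2 + 8,    ∂P/∂y = -8,
    ∂Q/∂x - ∂P/∂y = 24x^2 + 16.

D is the region x^2 + y^2 ≤ 25. Evaluating the double integral:

In polar coordinates (x = r cos θ, y = r sin θ, dA = r dr dθ) the integrand becomes 24r^2cos(θ)^2 + 16, so

    ∬_D (24x^2 + 16) dA = ∫_0^{2π} ∫_0^{5} (24r^2cos(θ)^2 + 16) · r dr dθ.

Inner (r from 0 to 5): 3750cos(θ)^2 + 200.
Outer (θ from 0 to 2π): 4150π.

Therefore ∮_C P dx + Q dy = 4150π.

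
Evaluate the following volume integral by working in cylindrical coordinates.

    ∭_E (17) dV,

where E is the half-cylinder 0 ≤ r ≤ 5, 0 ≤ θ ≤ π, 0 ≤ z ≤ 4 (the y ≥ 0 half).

In cylindrical coordinates, x = r cos(θ), y = r sin(θ), z = z, and dV = r dr dθ dz.

The integrand becomes 17, so

    ∭_E (17) dV = ∫_{0}^{π} ∫_{0}^{5} ∫_{0}^{4} (17) · r dz dr dθ.

Inner (z): 68r.
Middle (r from 0 to 5): 850.
Outer (θ): 850π.

Therefore the triple integral equals 850π.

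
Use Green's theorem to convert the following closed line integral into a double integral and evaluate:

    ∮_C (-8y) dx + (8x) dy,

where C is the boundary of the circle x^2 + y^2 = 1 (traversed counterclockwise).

Green's theorem converts the closed line integral into a double integral over the enclosed region D:

    ∮_C P dx + Q dy = ∬_D (∂Q/∂x - ∂P/∂y) dA.

Here P = -8y, Q = 8x, so

    ∂Q/∂x = 8,    ∂P/∂y = -8,
    ∂Q/∂x - ∂P/∂y = 16.

D is the region x^2 + y^2 ≤ 1. Evaluating the double integral:

In polar coordinates (x = r cos θ, y = r sin θ, dA = r dr dθ) the integrand becomes 16, so

    ∬_D (16) dA = ∫_0^{2π} ∫_0^{1} (16) · r dr dθ.

Inner (r from 0 to 1): 8.
Outer (θ from 0 to 2π): 16π.

Therefore ∮_C P dx + Q dy = 16π.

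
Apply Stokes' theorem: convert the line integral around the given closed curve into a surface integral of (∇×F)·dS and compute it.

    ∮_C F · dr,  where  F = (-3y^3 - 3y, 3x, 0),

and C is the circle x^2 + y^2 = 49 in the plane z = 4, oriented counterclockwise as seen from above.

Let S be the flat disk x^2 + y^2 ≤ 49 in the plane z = 4, with upward unit normal n̂ = ẑ. By Stokes' theorem,

    ∮_C F · dr = ∬_S (∇ × F) · n̂ dS = ∬_D (curl F)_z dA,

where D is the disk x^2 + y^2 ≤ 49.

Compute the curl of F = (-3y^3 - 3y, 3x, 0):
    (∇ × F)_x = ∂F_z/∂y - ∂F_y/∂z = 0,
    (∇ × F)_y = ∂F_x/∂z - ∂F_z/∂x = 0,
    (∇ × F)_z = ∂F_y/∂x - ∂F_x/∂y = 9y^2 + 6.

On z = 4, (curl F)_z = 9y^2 + 6.

Convert to polar (x = r cos θ, y = r sin θ, dA = r dr dθ); the integrand becomes 9r^2sin(θ)^2 + 6, so

    ∬_D (curl F)_z dA = ∫_0^{2π} ∫_0^{7} (9r^2sin(θ)^2 + 6) · r dr dθ.

Inner (r from 0 to 7): 21609sin(θ)^2/4 + 147.
Outer (θ from 0 to 2π): 22785π/4.

Therefore ∮_C F · dr = 22785π/4.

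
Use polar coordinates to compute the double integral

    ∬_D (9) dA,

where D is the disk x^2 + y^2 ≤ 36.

The region D is 0 ≤ r ≤ 6, 0 ≤ θ ≤ 2π in polar coordinates, where x = r cos(θ), y = r sin(θ), and dA = r dr dθ.

Under the substitution, the integrand becomes 9, so

    ∬_D (9) dA = ∫_{0}^{2π} ∫_{0}^{6} (9) · r dr dθ.

Inner integral (in r): ∫_{0}^{6} (9) · r dr = 162.

Outer integral (in θ): ∫_{0}^{2π} (162) dθ = 324π.

Therefore ∬_D (9) dA = 324π.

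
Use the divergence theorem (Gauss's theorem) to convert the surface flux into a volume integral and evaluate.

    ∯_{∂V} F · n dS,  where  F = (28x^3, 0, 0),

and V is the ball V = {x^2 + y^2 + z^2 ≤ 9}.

By the divergence theorem,

    ∯_{∂V} F · n dS = ∭_V (∇ · F) dV.

Compute the divergence:
    ∇ · F = ∂F_x/∂x + ∂F_y/∂y + ∂F_z/∂z = 84x^2 + 0 + 0 = 84x^2.

In spherical coordinates, x = ρ sin(φ) cos(θ), y = ρ sin(φ) sin(θ), z = ρ cos(φ), dV = ρ^2 sin(φ) dρ dφ dθ, with 0 ≤ ρ ≤ 3, 0 ≤ φ ≤ π, 0 ≤ θ ≤ 2π.

The integrand, after substitution and multiplying by the volume element, becomes (84ρ^2sin(φ)^2cos(θ)^2) · ρ^2 sin(φ), so

    ∭_V (∇·F) dV = ∫_0^{2π} ∫_0^{π} ∫_0^{3} (84ρ^2sin(φ)^2cos(θ)^2) · ρ^2 sin(φ) dρ dφ dθ.

Inner (ρ from 0 to 3): 20412sin(φ)^3cos(θ)^2/5.
Middle (φ from 0 to π): 27216cos(θ)^2/5.
Outer (θ from 0 to 2π): 27216π/5.

Therefore ∯_{∂V} F · n dS = 27216π/5.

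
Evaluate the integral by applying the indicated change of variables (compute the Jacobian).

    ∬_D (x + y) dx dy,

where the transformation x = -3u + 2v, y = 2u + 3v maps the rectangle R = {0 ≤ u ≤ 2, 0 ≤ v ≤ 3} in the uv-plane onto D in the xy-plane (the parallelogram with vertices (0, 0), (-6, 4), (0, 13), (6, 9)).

Compute the Jacobian determinant of (x, y) with respect to (u, v):

    ∂(x,y)/∂(u,v) = | -3  2 | = (-3)(3) - (2)(2) = -13.
                   | 2  3 |

Its absolute value is |J| = 13 (the area scaling factor).

Substituting x = -3u + 2v, y = 2u + 3v into the integrand,

    x + y → -u + 5v,

so the integral becomes

    ∬_R (-u + 5v) · |J| du dv = ∫_0^2 ∫_0^3 (-13u + 65v) dv du.

Inner (v): 585/2 - 39u.
Outer (u): 507.

Therefore ∬_D (x + y) dx dy = 507.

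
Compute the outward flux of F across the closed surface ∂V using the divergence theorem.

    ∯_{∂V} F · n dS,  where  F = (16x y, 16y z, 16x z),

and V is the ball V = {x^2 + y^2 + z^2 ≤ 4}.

By the divergence theorem,

    ∯_{∂V} F · n dS = ∭_V (∇ · F) dV.

Compute the divergence:
    ∇ · F = ∂F_x/∂x + ∂F_y/∂y + ∂F_z/∂z = 16y + 16z + 16x = 16x + 16y + 16z.

In spherical coordinates, x = ρ sin(φ) cos(θ), y = ρ sin(φ) sin(θ), z = ρ cos(φ), dV = ρ^2 sin(φ) dρ dφ dθ, with 0 ≤ ρ ≤ 2, 0 ≤ φ ≤ π, 0 ≤ θ ≤ 2π.

The integrand, after substitution and multiplying by the volume element, becomes (16ρ (sqrt(2)sin(φ)sin(θ + π/4) + cos(φ))) · ρ^2 sin(φ), so

    ∭_V (∇·F) dV = ∫_0^{2π} ∫_0^{π} ∫_0^{2} (16ρ (sqrt(2)sin(φ)sin(θ + π/4) + cos(φ))) · ρ^2 sin(φ) dρ dφ dθ.

Inner (ρ from 0 to 2): 64(sqrt(2)sin(φ)sin(θ + π/4) + cos(φ))sin(φ).
Middle (φ from 0 to π): 32sqrt(2)π sin(θ + π/4).
Outer (θ from 0 to 2π): 0.

Therefore ∯_{∂V} F · n dS = 0.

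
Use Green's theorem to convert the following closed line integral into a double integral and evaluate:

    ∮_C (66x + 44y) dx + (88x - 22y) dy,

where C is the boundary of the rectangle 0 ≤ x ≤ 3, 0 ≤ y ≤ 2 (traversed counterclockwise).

Green's theorem converts the closed line integral into a double integral over the enclosed region D:

    ∮_C P dx + Q dy = ∬_D (∂Q/∂x - ∂P/∂y) dA.

Here P = 66x + 44y, Q = 88x - 22y, so

    ∂Q/∂x = 88,    ∂P/∂y = 44,
    ∂Q/∂x - ∂P/∂y = 44.

D is the region 0 ≤ x ≤ 3, 0 ≤ y ≤ 2. Evaluating the double integral:

    ∬_D (44) dA = ∫_0^{3} ∫_0^{2} (44) dy dx.

Inner (y from 0 to 2): 88.
Outer (x from 0 to 3): 264.

Therefore ∮_C P dx + Q dy = 264.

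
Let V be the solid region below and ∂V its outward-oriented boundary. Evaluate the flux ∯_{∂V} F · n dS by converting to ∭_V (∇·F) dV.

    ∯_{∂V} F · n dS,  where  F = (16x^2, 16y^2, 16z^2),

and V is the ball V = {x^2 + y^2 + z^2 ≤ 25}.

By the divergence theorem,

    ∯_{∂V} F · n dS = ∭_V (∇ · F) dV.

Compute the divergence:
    ∇ · F = ∂F_x/∂x + ∂F_y/∂y + ∂F_z/∂z = 32x + 32y + 32z.

In spherical coordinates, x = ρ sin(φ) cos(θ), y = ρ sin(φ) sin(θ), z = ρ cos(φ), dV = ρ^2 sin(φ) dρ dφ dθ, with 0 ≤ ρ ≤ 5, 0 ≤ φ ≤ π, 0 ≤ θ ≤ 2π.

The integrand, after substitution and multiplying by the volume element, becomes (32ρ (sqrt(2)sin(φ)sin(θ + π/4) + cos(φ))) · ρ^2 sin(φ), so

    ∭_V (∇·F) dV = ∫_0^{2π} ∫_0^{π} ∫_0^{5} (32ρ (sqrt(2)sin(φ)sin(θ + π/4) + cos(φ))) · ρ^2 sin(φ) dρ dφ dθ.

Inner (ρ from 0 to 5): 5000(sqrt(2)sin(φ)sin(θ + π/4) + cos(φ))sin(φ).
Middle (φ from 0 to π): 2500sqrt(2)π sin(θ + π/4).
Outer (θ from 0 to 2π): 0.

Therefore ∯_{∂V} F · n dS = 0.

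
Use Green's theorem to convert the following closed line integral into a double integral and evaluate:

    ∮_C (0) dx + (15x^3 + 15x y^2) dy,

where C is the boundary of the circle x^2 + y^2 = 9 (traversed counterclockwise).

Green's theorem converts the closed line integral into a double integral over the enclosed region D:

    ∮_C P dx + Q dy = ∬_D (∂Q/∂x - ∂P/∂y) dA.

Here P = 0, Q = 15x^3 + 15x y^2, so

    ∂Q/∂x = 45x^2 + 15y^2,    ∂P/∂y = 0,
    ∂Q/∂x - ∂P/∂y = 45x^2 + 15y^2.

D is the region x^2 + y^2 ≤ 9. Evaluating the double integral:

In polar coordinates (x = r cos θ, y = r sin θ, dA = r dr dθ) the integrand becomes 15r^2(cos(2θ) + 2), so

    ∬_D (45x^2 + 15y^2) dA = ∫_0^{2π} ∫_0^{3} (15r^2(cos(2θ) + 2)) · r dr dθ.

Inner (r from 0 to 3): 1215cos(2θ)/4 + 1215/2.
Outer (θ from 0 to 2π): 1215π.

Therefore ∮_C P dx + Q dy = 1215π.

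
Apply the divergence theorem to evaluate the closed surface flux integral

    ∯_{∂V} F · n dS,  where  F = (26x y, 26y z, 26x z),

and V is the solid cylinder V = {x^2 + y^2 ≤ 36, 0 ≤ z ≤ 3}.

By the divergence theorem,

    ∯_{∂V} F · n dS = ∭_V (∇ · F) dV.

Compute the divergence:
    ∇ · F = ∂F_x/∂x + ∂F_y/∂y + ∂F_z/∂z = 26y + 26z + 26x = 26x + 26y + 26z.

In cylindrical coordinates, x = r cos(θ), y = r sin(θ), z = z, dV = r dr dθ dz, with 0 ≤ r ≤ 6, 0 ≤ θ ≤ 2π, 0 ≤ z ≤ 3.

The integrand, after substitution and multiplying by the volume element, becomes (26sqrt(2)r sin(θ + π/4) + 26z) · r, so

    ∭_V (∇·F) dV = ∫_0^{2π} ∫_0^{6} ∫_0^{3} (26sqrt(2)r sin(θ + π/4) + 26z) · r dz dr dθ.

Inner (z from 0 to 3): 39r (2sqrt(2)r sin(θ + π/4) + 3).
Middle (r from 0 to 6): 5616sqrt(2)sin(θ + π/4) + 2106.
Outer (θ from 0 to 2π): 4212π.

Therefore ∯_{∂V} F · n dS = 4212π.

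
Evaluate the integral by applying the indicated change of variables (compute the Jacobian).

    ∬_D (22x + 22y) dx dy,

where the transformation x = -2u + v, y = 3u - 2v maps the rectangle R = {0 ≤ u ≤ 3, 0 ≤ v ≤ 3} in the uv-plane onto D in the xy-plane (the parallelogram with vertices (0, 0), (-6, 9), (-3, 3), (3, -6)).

Compute the Jacobian determinant of (x, y) with respect to (u, v):

    ∂(x,y)/∂(u,v) = | -2  1 | = (-2)(-2) - (1)(3) = 1.
                   | 3  -2 |

Its absolute value is |J| = 1 (the area scaling factor).

Substituting x = -2u + v, y = 3u - 2v into the integrand,

    22x + 22y → 22u - 22v,

so the integral becomes

    ∬_R (22u - 22v) · |J| du dv = ∫_0^3 ∫_0^3 (22u - 22v) dv du.

Inner (v): 66u - 99.
Outer (u): 0.

Therefore ∬_D (22x + 22y) dx dy = 0.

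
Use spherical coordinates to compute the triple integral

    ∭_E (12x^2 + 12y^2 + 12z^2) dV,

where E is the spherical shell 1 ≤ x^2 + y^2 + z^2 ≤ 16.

In spherical coordinates, x = ρ sin(φ) cos(θ), y = ρ sin(φ) sin(θ), z = ρ cos(φ), and dV = ρ^2 sin(φ) dρ dφ dθ.

The integrand becomes 12ρ^2, so

    ∭_E (12x^2 + 12y^2 + 12z^2) dV = ∫_{0}^{2π} ∫_{0}^{π} ∫_{1}^{4} (12ρ^2) · ρ^2 sin(φ) dρ dφ dθ.

Inner (ρ): 12276sin(φ)/5.
Middle (φ): 24552/5.
Outer (θ): 49104π/5.

Therefore the triple integral equals 49104π/5.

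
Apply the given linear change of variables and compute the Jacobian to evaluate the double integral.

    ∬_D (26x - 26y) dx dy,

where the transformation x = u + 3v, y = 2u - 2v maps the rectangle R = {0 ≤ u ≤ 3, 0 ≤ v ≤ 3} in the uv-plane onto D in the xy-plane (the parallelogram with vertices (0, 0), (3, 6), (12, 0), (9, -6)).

Compute the Jacobian determinant of (x, y) with respect to (u, v):

    ∂(x,y)/∂(u,v) = | 1  3 | = (1)(-2) - (3)(2) = -8.
                   | 2  -2 |

Its absolute value is |J| = 8 (the area scaling factor).

Substituting x = u + 3v, y = 2u - 2v into the integrand,

    26x - 26y → -26u + 130v,

so the integral becomes

    ∬_R (-26u + 130v) · |J| du dv = ∫_0^3 ∫_0^3 (-208u + 1040v) dv du.

Inner (v): 4680 - 624u.
Outer (u): 11232.

Therefore ∬_D (26x - 26y) dx dy = 11232.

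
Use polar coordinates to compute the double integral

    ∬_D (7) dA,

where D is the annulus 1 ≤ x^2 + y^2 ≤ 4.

The region D is 1 ≤ r ≤ 2, 0 ≤ θ ≤ 2π in polar coordinates, where x = r cos(θ), y = r sin(θ), and dA = r dr dθ.

Under the substitution, the integrand becomes 7, so

    ∬_D (7) dA = ∫_{0}^{2π} ∫_{1}^{2} (7) · r dr dθ.

Inner integral (in r): ∫_{1}^{2} (7) · r dr = 21/2.

Outer integral (in θ): ∫_{0}^{2π} (21/2) dθ = 21π.

Therefore ∬_D (7) dA = 21π.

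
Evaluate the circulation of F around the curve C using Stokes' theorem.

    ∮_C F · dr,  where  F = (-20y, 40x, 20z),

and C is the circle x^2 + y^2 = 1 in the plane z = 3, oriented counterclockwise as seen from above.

Let S be the flat disk x^2 + y^2 ≤ 1 in the plane z = 3, with upward unit normal n̂ = ẑ. By Stokes' theorem,

    ∮_C F · dr = ∬_S (∇ × F) · n̂ dS = ∬_D (curl F)_z dA,

where D is the disk x^2 + y^2 ≤ 1.

Compute the curl of F = (-20y, 40x, 20z):
    (∇ × F)_x = ∂F_z/∂y - ∂F_y/∂z = 0,
    (∇ × F)_y = ∂F_x/∂z - ∂F_z/∂x = 0,
    (∇ × F)_z = ∂F_y/∂x - ∂F_x/∂y = 60.

On z = 3, (curl F)_z = 60.

Convert to polar (x = r cos θ, y = r sin θ, dA = r dr dθ); the integrand becomes 60, so

    ∬_D (curl F)_z dA = ∫_0^{2π} ∫_0^{1} (60) · r dr dθ.

Inner (r from 0 to 1): 30.
Outer (θ from 0 to 2π): 60π.

Therefore ∮_C F · dr = 60π.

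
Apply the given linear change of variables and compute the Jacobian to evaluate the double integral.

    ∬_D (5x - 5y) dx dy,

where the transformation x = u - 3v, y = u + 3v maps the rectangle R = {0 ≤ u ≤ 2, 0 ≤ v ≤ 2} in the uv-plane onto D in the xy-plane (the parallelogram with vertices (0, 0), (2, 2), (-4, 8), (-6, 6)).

Compute the Jacobian determinant of (x, y) with respect to (u, v):

    ∂(x,y)/∂(u,v) = | 1  -3 | = (1)(3) - (-3)(1) = 6.
                   | 1  3 |

Its absolute value is |J| = 6 (the area scaling factor).

Substituting x = u - 3v, y = u + 3v into the integrand,

    5x - 5y → -30v,

so the integral becomes

    ∬_R (-30v) · |J| du dv = ∫_0^2 ∫_0^2 (-180v) dv du.

Inner (v): -360.
Outer (u): -720.

Therefore ∬_D (5x - 5y) dx dy = -720.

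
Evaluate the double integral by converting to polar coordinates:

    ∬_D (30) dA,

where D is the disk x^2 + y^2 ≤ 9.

The region D is 0 ≤ r ≤ 3, 0 ≤ θ ≤ 2π in polar coordinates, where x = r cos(θ), y = r sin(θ), and dA = r dr dθ.

Under the substitution, the integrand becomes 30, so

    ∬_D (30) dA = ∫_{0}^{2π} ∫_{0}^{3} (30) · r dr dθ.

Inner integral (in r): ∫_{0}^{3} (30) · r dr = 135.

Outer integral (in θ): ∫_{0}^{2π} (135) dθ = 270π.

Therefore ∬_D (30) dA = 270π.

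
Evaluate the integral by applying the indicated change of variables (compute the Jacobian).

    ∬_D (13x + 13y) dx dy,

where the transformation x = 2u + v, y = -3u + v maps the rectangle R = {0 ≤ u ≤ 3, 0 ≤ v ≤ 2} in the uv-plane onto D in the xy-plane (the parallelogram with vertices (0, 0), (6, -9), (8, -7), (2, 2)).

Compute the Jacobian determinant of (x, y) with respect to (u, v):

    ∂(x,y)/∂(u,v) = | 2  1 | = (2)(1) - (1)(-3) = 5.
                   | -3  1 |

Its absolute value is |J| = 5 (the area scaling factor).

Substituting x = 2u + v, y = -3u + v into the integrand,

    13x + 13y → -13u + 26v,

so the integral becomes

    ∬_R (-13u + 26v) · |J| du dv = ∫_0^3 ∫_0^2 (-65u + 130v) dv du.

Inner (v): 260 - 130u.
Outer (u): 195.

Therefore ∬_D (13x + 13y) dx dy = 195.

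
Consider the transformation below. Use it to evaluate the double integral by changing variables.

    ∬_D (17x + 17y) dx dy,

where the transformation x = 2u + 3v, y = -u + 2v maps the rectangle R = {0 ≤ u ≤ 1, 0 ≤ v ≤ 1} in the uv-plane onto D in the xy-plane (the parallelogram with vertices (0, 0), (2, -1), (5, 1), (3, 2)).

Compute the Jacobian determinant of (x, y) with respect to (u, v):

    ∂(x,y)/∂(u,v) = | 2  3 | = (2)(2) - (3)(-1) = 7.
                   | -1  2 |

Its absolute value is |J| = 7 (the area scaling factor).

Substituting x = 2u + 3v, y = -u + 2v into the integrand,

    17x + 17y → 17u + 85v,

so the integral becomes

    ∬_R (17u + 85v) · |J| du dv = ∫_0^1 ∫_0^1 (119u + 595v) dv du.

Inner (v): 119u + 595/2.
Outer (u): 357.

Therefore ∬_D (17x + 17y) dx dy = 357.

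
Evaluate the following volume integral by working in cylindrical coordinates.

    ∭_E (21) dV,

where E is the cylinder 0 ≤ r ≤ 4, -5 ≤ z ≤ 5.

In cylindrical coordinates, x = r cos(θ), y = r sin(θ), z = z, and dV = r dr dθ dz.

The integrand becomes 21, so

    ∭_E (21) dV = ∫_{0}^{2π} ∫_{0}^{4} ∫_{-5}^{5} (21) · r dz dr dθ.

Inner (z): 210r.
Middle (r from 0 to 4): 1680.
Outer (θ): 3360π.

Therefore the triple integral equals 3360π.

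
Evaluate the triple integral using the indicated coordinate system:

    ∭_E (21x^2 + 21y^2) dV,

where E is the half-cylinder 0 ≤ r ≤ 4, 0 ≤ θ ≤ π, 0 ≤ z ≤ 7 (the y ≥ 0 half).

In cylindrical coordinates, x = r cos(θ), y = r sin(θ), z = z, and dV = r dr dθ dz.

The integrand becomes 21r^2, so

    ∭_E (21x^2 + 21y^2) dV = ∫_{0}^{π} ∫_{0}^{4} ∫_{0}^{7} (21r^2) · r dz dr dθ.

Inner (z): 147r^3.
Middle (r from 0 to 4): 9408.
Outer (θ): 9408π.

Therefore the triple integral equals 9408π.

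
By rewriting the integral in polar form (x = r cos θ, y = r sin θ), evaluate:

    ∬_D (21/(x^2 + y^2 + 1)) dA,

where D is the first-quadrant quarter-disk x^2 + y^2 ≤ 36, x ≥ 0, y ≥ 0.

The region D is 0 ≤ r ≤ 6, 0 ≤ θ ≤ π/2 in polar coordinates, where x = r cos(θ), y = r sin(θ), and dA = r dr dθ.

Under the substitution, the integrand becomes 21/(r^2 + 1), so

    ∬_D (21/(x^2 + y^2 + 1)) dA = ∫_{0}^{π/2} ∫_{0}^{6} (21/(r^2 + 1)) · r dr dθ.

Inner integral (in r): ∫_{0}^{6} (21/(r^2 + 1)) · r dr = 21log(37)/2.

Outer integral (in θ): ∫_{0}^{π/2} (21log(37)/2) dθ = 21π log(37)/4.

Therefore ∬_D (21/(x^2 + y^2 + 1)) dA = 21π log(37)/4.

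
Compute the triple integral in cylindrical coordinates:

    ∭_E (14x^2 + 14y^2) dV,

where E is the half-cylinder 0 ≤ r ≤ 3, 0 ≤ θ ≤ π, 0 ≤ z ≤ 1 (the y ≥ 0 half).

In cylindrical coordinates, x = r cos(θ), y = r sin(θ), z = z, and dV = r dr dθ dz.

The integrand becomes 14r^2, so

    ∭_E (14x^2 + 14y^2) dV = ∫_{0}^{π} ∫_{0}^{3} ∫_{0}^{1} (14r^2) · r dz dr dθ.

Inner (z): 14r^3.
Middle (r from 0 to 3): 567/2.
Outer (θ): 567π/2.

Therefore the triple integral equals 567π/2.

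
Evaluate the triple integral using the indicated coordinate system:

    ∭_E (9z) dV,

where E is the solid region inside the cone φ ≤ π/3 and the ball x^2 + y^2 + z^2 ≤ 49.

In spherical coordinates, x = ρ sin(φ) cos(θ), y = ρ sin(φ) sin(θ), z = ρ cos(φ), and dV = ρ^2 sin(φ) dρ dφ dθ.

The integrand becomes 9ρ cos(φ), so

    ∭_E (9z) dV = ∫_{0}^{2π} ∫_{0}^{π/3} ∫_{0}^{7} (9ρ cos(φ)) · ρ^2 sin(φ) dρ dφ dθ.

Inner (ρ): 21609sin(2φ)/8.
Middle (φ): 64827/32.
Outer (θ): 64827π/16.

Therefore the triple integral equals 64827π/16.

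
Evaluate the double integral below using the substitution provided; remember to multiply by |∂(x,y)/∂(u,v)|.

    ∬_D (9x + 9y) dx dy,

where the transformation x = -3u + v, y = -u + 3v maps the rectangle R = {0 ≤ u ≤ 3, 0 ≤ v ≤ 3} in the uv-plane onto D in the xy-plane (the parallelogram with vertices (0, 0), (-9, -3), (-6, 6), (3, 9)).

Compute the Jacobian determinant of (x, y) with respect to (u, v):

    ∂(x,y)/∂(u,v) = | -3  1 | = (-3)(3) - (1)(-1) = -8.
                   | -1  3 |

Its absolute value is |J| = 8 (the area scaling factor).

Substituting x = -3u + v, y = -u + 3v into the integrand,

    9x + 9y → -36u + 36v,

so the integral becomes

    ∬_R (-36u + 36v) · |J| du dv = ∫_0^3 ∫_0^3 (-288u + 288v) dv du.

Inner (v): 1296 - 864u.
Outer (u): 0.

Therefore ∬_D (9x + 9y) dx dy = 0.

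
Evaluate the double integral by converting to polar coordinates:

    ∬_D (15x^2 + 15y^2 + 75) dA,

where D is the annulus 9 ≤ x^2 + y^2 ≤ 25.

The region D is 3 ≤ r ≤ 5, 0 ≤ θ ≤ 2π in polar coordinates, where x = r cos(θ), y = r sin(θ), and dA = r dr dθ.

Under the substitution, the integrand becomes 15r^2 + 75, so

    ∬_D (15x^2 + 15y^2 + 75) dA = ∫_{0}^{2π} ∫_{3}^{5} (15r^2 + 75) · r dr dθ.

Inner integral (in r): ∫_{3}^{5} (15r^2 + 75) · r dr = 2640.

Outer integral (in θ): ∫_{0}^{2π} (2640) dθ = 5280π.

Therefore ∬_D (15x^2 + 15y^2 + 75) dA = 5280π.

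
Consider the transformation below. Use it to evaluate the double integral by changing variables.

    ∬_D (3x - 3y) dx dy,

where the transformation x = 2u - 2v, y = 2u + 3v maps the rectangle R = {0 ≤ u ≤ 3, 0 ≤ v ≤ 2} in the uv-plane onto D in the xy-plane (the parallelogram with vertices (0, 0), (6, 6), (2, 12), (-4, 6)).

Compute the Jacobian determinant of (x, y) with respect to (u, v):

    ∂(x,y)/∂(u,v) = | 2  -2 | = (2)(3) - (-2)(2) = 10.
                   | 2  3 |

Its absolute value is |J| = 10 (the area scaling factor).

Substituting x = 2u - 2v, y = 2u + 3v into the integrand,

    3x - 3y → -15v,

so the integral becomes

    ∬_R (-15v) · |J| du dv = ∫_0^3 ∫_0^2 (-150v) dv du.

Inner (v): -300.
Outer (u): -900.

Therefore ∬_D (3x - 3y) dx dy = -900.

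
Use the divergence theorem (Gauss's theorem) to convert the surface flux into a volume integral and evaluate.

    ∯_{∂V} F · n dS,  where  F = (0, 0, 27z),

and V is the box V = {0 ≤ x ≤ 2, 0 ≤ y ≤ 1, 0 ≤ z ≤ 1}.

By the divergence theorem,

    ∯_{∂V} F · n dS = ∭_V (∇ · F) dV.

Compute the divergence:
    ∇ · F = ∂F_x/∂x + ∂F_y/∂y + ∂F_z/∂z = 0 + 0 + 27 = 27.

V is a rectangular box, so dV = dx dy dz with 0 ≤ x ≤ 2, 0 ≤ y ≤ 1, 0 ≤ z ≤ 1.

Integrate (27) over V as an iterated integral:

    ∭_V (∇·F) dV = ∫_0^{2} ∫_0^{1} ∫_0^{1} (27) dz dy dx.

Inner (z from 0 to 1): 27.
Middle (y from 0 to 1): 27.
Outer (x from 0 to 2): 54.

Therefore ∯_{∂V} F · n dS = 54.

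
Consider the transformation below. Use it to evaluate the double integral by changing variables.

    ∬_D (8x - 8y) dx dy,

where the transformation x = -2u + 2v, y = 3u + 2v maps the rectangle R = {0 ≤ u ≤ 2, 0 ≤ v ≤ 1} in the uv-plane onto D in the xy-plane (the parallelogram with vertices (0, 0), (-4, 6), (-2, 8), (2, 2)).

Compute the Jacobian determinant of (x, y) with respect to (u, v):

    ∂(x,y)/∂(u,v) = | -2  2 | = (-2)(2) - (2)(3) = -10.
                   | 3  2 |

Its absolute value is |J| = 10 (the area scaling factor).

Substituting x = -2u + 2v, y = 3u + 2v into the integrand,

    8x - 8y → -40u,

so the integral becomes

    ∬_R (-40u) · |J| du dv = ∫_0^2 ∫_0^1 (-400u) dv du.

Inner (v): -400u.
Outer (u): -800.

Therefore ∬_D (8x - 8y) dx dy = -800.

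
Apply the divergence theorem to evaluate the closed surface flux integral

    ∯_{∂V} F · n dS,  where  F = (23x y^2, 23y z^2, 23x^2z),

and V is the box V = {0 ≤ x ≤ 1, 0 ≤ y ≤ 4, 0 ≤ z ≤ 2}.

By the divergence theorem,

    ∯_{∂V} F · n dS = ∭_V (∇ · F) dV.

Compute the divergence:
    ∇ · F = ∂F_x/∂x + ∂F_y/∂y + ∂F_z/∂z = 23y^2 + 23z^2 + 23x^2 = 23x^2 + 23y^2 + 23z^2.

V is a rectangular box, so dV = dx dy dz with 0 ≤ x ≤ 1, 0 ≤ y ≤ 4, 0 ≤ z ≤ 2.

Integrate (23x^2 + 23y^2 + 23z^2) over V as an iterated integral:

    ∭_V (∇·F) dV = ∫_0^{1} ∫_0^{4} ∫_0^{2} (23x^2 + 23y^2 + 23z^2) dz dy dx.

Inner (z from 0 to 2): 46x^2 + 46y^2 + 184/3.
Middle (y from 0 to 4): 184x^2 + 3680/3.
Outer (x from 0 to 1): 1288.

Therefore ∯_{∂V} F · n dS = 1288.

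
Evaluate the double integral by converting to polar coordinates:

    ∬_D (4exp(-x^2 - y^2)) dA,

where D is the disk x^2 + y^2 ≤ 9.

The region D is 0 ≤ r ≤ 3, 0 ≤ θ ≤ 2π in polar coordinates, where x = r cos(θ), y = r sin(θ), and dA = r dr dθ.

Under the substitution, the integrand becomes 4exp(-r^2), so

    ∬_D (4exp(-x^2 - y^2)) dA = ∫_{0}^{2π} ∫_{0}^{3} (4exp(-r^2)) · r dr dθ.

Inner integral (in r): ∫_{0}^{3} (4exp(-r^2)) · r dr = 2 - 2exp(-9).

Outer integral (in θ): ∫_{0}^{2π} (2 - 2exp(-9)) dθ = -4π exp(-9) + 4π.

Therefore ∬_D (4exp(-x^2 - y^2)) dA = -4π exp(-9) + 4π.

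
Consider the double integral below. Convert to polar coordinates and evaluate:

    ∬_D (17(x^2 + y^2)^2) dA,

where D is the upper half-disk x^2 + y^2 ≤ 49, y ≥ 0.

The region D is 0 ≤ r ≤ 7, 0 ≤ θ ≤ π in polar coordinates, where x = r cos(θ), y = r sin(θ), and dA = r dr dθ.

Under the substitution, the integrand becomes 17r^4, so

    ∬_D (17(x^2 + y^2)^2) dA = ∫_{0}^{π} ∫_{0}^{7} (17r^4) · r dr dθ.

Inner integral (in r): ∫_{0}^{7} (17r^4) · r dr = 2000033/6.

Outer integral (in θ): ∫_{0}^{π} (2000033/6) dθ = 2000033π/6.

Therefore ∬_D (17(x^2 + y^2)^2) dA = 2000033π/6.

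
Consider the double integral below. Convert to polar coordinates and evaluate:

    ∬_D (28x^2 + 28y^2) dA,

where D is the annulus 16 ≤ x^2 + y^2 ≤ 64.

The region D is 4 ≤ r ≤ 8, 0 ≤ θ ≤ 2π in polar coordinates, where x = r cos(θ), y = r sin(θ), and dA = r dr dθ.

Under the substitution, the integrand becomes 28r^2, so

    ∬_D (28x^2 + 28y^2) dA = ∫_{0}^{2π} ∫_{4}^{8} (28r^2) · r dr dθ.

Inner integral (in r): ∫_{4}^{8} (28r^2) · r dr = 26880.

Outer integral (in θ): ∫_{0}^{2π} (26880) dθ = 53760π.

Therefore ∬_D (28x^2 + 28y^2) dA = 53760π.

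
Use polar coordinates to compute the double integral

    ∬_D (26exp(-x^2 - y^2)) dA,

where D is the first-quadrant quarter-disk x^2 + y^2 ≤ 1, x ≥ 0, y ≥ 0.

The region D is 0 ≤ r ≤ 1, 0 ≤ θ ≤ π/2 in polar coordinates, where x = r cos(θ), y = r sin(θ), and dA = r dr dθ.

Under the substitution, the integrand becomes 26exp(-r^2), so

    ∬_D (26exp(-x^2 - y^2)) dA = ∫_{0}^{π/2} ∫_{0}^{1} (26exp(-r^2)) · r dr dθ.

Inner integral (in r): ∫_{0}^{1} (26exp(-r^2)) · r dr = 13 - 13exp(-1).

Outer integral (in θ): ∫_{0}^{π/2} (13 - 13exp(-1)) dθ = -13π (1 - e)exp(-1)/2.

Therefore ∬_D (26exp(-x^2 - y^2)) dA = -13π (1 - e)exp(-1)/2.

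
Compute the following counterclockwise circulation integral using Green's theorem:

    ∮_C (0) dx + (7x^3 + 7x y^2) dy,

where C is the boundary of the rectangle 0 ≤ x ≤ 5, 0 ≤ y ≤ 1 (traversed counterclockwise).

Green's theorem converts the closed line integral into a double integral over the enclosed region D:

    ∮_C P dx + Q dy = ∬_D (∂Q/∂x - ∂P/∂y) dA.

Here P = 0, Q = 7x^3 + 7x y^2, so

    ∂Q/∂x = 21x^2 + 7y^2,    ∂P/∂y = 0,
    ∂Q/∂x - ∂P/∂y = 21x^2 + 7y^2.

D is the region 0 ≤ x ≤ 5, 0 ≤ y ≤ 1. Evaluating the double integral:

    ∬_D (21x^2 + 7y^2) dA = ∫_0^{5} ∫_0^{1} (21x^2 + 7y^2) dy dx.

Inner (y from 0 to 1): 21x^2 + 7/3.
Outer (x from 0 to 5): 2660/3.

Therefore ∮_C P dx + Q dy = 2660/3.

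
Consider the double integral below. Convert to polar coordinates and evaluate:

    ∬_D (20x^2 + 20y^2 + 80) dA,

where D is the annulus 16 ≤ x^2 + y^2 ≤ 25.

The region D is 4 ≤ r ≤ 5, 0 ≤ θ ≤ 2π in polar coordinates, where x = r cos(θ), y = r sin(θ), and dA = r dr dθ.

Under the substitution, the integrand becomes 20r^2 + 80, so

    ∬_D (20x^2 + 20y^2 + 80) dA = ∫_{0}^{2π} ∫_{4}^{5} (20r^2 + 80) · r dr dθ.

Inner integral (in r): ∫_{4}^{5} (20r^2 + 80) · r dr = 2205.

Outer integral (in θ): ∫_{0}^{2π} (2205) dθ = 4410π.

Therefore ∬_D (20x^2 + 20y^2 + 80) dA = 4410π.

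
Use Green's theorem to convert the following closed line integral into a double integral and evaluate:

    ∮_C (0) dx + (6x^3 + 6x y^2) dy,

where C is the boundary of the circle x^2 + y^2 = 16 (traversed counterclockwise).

Green's theorem converts the closed line integral into a double integral over the enclosed region D:

    ∮_C P dx + Q dy = ∬_D (∂Q/∂x - ∂P/∂y) dA.

Here P = 0, Q = 6x^3 + 6x y^2, so

    ∂Q/∂x = 18x^2 + 6y^2,    ∂P/∂y = 0,
    ∂Q/∂x - ∂P/∂y = 18x^2 + 6y^2.

D is the region x^2 + y^2 ≤ 16. Evaluating the double integral:

In polar coordinates (x = r cos θ, y = r sin θ, dA = r dr dθ) the integrand becomes 6r^2(cos(2θ) + 2), so

    ∬_D (18x^2 + 6y^2) dA = ∫_0^{2π} ∫_0^{4} (6r^2(cos(2θ) + 2)) · r dr dθ.

Inner (r from 0 to 4): 384cos(2θ) + 768.
Outer (θ from 0 to 2π): 1536π.

Therefore ∮_C P dx + Q dy = 1536π.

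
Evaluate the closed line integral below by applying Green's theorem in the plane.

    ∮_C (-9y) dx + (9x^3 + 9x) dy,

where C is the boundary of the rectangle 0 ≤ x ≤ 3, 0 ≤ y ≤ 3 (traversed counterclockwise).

Green's theorem converts the closed line integral into a double integral over the enclosed region D:

    ∮_C P dx + Q dy = ∬_D (∂Q/∂x - ∂P/∂y) dA.

Here P = -9y, Q = 9x^3 + 9x, so

    ∂Q/∂x = 27x^2 + 9,    ∂P/∂y = -9,
    ∂Q/∂x - ∂P/∂y = 27x^2 + 18.

D is the region 0 ≤ x ≤ 3, 0 ≤ y ≤ 3. Evaluating the double integral:

    ∬_D (27x^2 + 18) dA = ∫_0^{3} ∫_0^{3} (27x^2 + 18) dy dx.

Inner (y from 0 to 3): 81x^2 + 54.
Outer (x from 0 to 3): 891.

Therefore ∮_C P dx + Q dy = 891.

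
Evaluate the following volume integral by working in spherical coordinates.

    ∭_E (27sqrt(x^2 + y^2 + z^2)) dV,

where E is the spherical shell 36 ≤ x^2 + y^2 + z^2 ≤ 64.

In spherical coordinates, x = ρ sin(φ) cos(θ), y = ρ sin(φ) sin(θ), z = ρ cos(φ), and dV = ρ^2 sin(φ) dρ dφ dθ.

The integrand becomes 27ρ, so

    ∭_E (27sqrt(x^2 + y^2 + z^2)) dV = ∫_{0}^{2π} ∫_{0}^{π} ∫_{6}^{8} (27ρ) · ρ^2 sin(φ) dρ dφ dθ.

Inner (ρ): 18900sin(φ).
Middle (φ): 37800.
Outer (θ): 75600π.

Therefore the triple integral equals 75600π.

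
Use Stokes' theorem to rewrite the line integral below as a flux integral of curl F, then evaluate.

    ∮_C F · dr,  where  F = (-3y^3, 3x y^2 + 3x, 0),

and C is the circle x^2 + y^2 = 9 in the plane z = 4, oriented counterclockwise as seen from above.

Let S be the flat disk x^2 + y^2 ≤ 9 in the plane z = 4, with upward unit normal n̂ = ẑ. By Stokes' theorem,

    ∮_C F · dr = ∬_S (∇ × F) · n̂ dS = ∬_D (curl F)_z dA,

where D is the disk x^2 + y^2 ≤ 9.

Compute the curl of F = (-3y^3, 3x y^2 + 3x, 0):
    (∇ × F)_x = ∂F_z/∂y - ∂F_y/∂z = 0,
    (∇ × F)_y = ∂F_x/∂z - ∂F_z/∂x = 0,
    (∇ × F)_z = ∂F_y/∂x - ∂F_x/∂y = 12y^2 + 3.

On z = 4, (curl F)_z = 12y^2 + 3.

Convert to polar (x = r cos θ, y = r sin θ, dA = r dr dθ); the integrand becomes 12r^2sin(θ)^2 + 3, so

    ∬_D (curl F)_z dA = ∫_0^{2π} ∫_0^{3} (12r^2sin(θ)^2 + 3) · r dr dθ.

Inner (r from 0 to 3): 243sin(θ)^2 + 27/2.
Outer (θ from 0 to 2π): 270π.

Therefore ∮_C F · dr = 270π.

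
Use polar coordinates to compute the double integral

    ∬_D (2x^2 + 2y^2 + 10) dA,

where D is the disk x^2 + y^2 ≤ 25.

The region D is 0 ≤ r ≤ 5, 0 ≤ θ ≤ 2π in polar coordinates, where x = r cos(θ), y = r sin(θ), and dA = r dr dθ.

Under the substitution, the integrand becomes 2r^2 + 10, so

    ∬_D (2x^2 + 2y^2 + 10) dA = ∫_{0}^{2π} ∫_{0}^{5} (2r^2 + 10) · r dr dθ.

Inner integral (in r): ∫_{0}^{5} (2r^2 + 10) · r dr = 875/2.

Outer integral (in θ): ∫_{0}^{2π} (875/2) dθ = 875π.

Therefore ∬_D (2x^2 + 2y^2 + 10) dA = 875π.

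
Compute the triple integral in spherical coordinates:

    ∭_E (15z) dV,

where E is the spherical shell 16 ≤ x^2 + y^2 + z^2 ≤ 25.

In spherical coordinates, x = ρ sin(φ) cos(θ), y = ρ sin(φ) sin(θ), z = ρ cos(φ), and dV = ρ^2 sin(φ) dρ dφ dθ.

The integrand becomes 15ρ cos(φ), so

    ∭_E (15z) dV = ∫_{0}^{2π} ∫_{0}^{π} ∫_{4}^{5} (15ρ cos(φ)) · ρ^2 sin(φ) dρ dφ dθ.

Inner (ρ): 5535sin(2φ)/8.
Middle (φ): 0.
Outer (θ): 0.

Therefore the triple integral equals 0.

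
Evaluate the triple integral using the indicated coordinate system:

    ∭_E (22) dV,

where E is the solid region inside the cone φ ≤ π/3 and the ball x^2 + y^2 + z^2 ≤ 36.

In spherical coordinates, x = ρ sin(φ) cos(θ), y = ρ sin(φ) sin(θ), z = ρ cos(φ), and dV = ρ^2 sin(φ) dρ dφ dθ.

The integrand becomes 22, so

    ∭_E (22) dV = ∫_{0}^{2π} ∫_{0}^{π/3} ∫_{0}^{6} (22) · ρ^2 sin(φ) dρ dφ dθ.

Inner (ρ): 1584sin(φ).
Middle (φ): 792.
Outer (θ): 1584π.

Therefore the triple integral equals 1584π.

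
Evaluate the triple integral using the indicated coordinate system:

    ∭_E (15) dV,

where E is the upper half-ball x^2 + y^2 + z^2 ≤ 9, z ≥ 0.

In spherical coordinates, x = ρ sin(φ) cos(θ), y = ρ sin(φ) sin(θ), z = ρ cos(φ), and dV = ρ^2 sin(φ) dρ dφ dθ.

The integrand becomes 15, so

    ∭_E (15) dV = ∫_{0}^{2π} ∫_{0}^{π/2} ∫_{0}^{3} (15) · ρ^2 sin(φ) dρ dφ dθ.

Inner (ρ): 135sin(φ).
Middle (φ): 135.
Outer (θ): 270π.

Therefore the triple integral equals 270π.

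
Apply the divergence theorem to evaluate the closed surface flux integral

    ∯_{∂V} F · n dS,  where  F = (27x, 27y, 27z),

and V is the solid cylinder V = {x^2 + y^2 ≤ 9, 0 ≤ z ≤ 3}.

By the divergence theorem,

    ∯_{∂V} F · n dS = ∭_V (∇ · F) dV.

Compute the divergence:
    ∇ · F = ∂F_x/∂x + ∂F_y/∂y + ∂F_z/∂z = 27 + 27 + 27 = 81.

In cylindrical coordinates, x = r cos(θ), y = r sin(θ), z = z, dV = r dr dθ dz, with 0 ≤ r ≤ 3, 0 ≤ θ ≤ 2π, 0 ≤ z ≤ 3.

The integrand, after substitution and multiplying by the volume element, becomes (81) · r, so

    ∭_V (∇·F) dV = ∫_0^{2π} ∫_0^{3} ∫_0^{3} (81) · r dz dr dθ.

Inner (z from 0 to 3): 243r.
Middle (r from 0 to 3): 2187/2.
Outer (θ from 0 to 2π): 2187π.

Therefore ∯_{∂V} F · n dS = 2187π.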